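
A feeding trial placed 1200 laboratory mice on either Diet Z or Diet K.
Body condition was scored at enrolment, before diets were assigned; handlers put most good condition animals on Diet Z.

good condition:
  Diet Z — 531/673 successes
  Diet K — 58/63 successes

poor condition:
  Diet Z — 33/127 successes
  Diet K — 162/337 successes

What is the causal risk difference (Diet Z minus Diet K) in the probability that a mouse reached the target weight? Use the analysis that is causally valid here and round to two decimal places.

Diet K is higher inside every starting body condition stratum but Diet Z is higher in aggregate. Whether to stratify depends on how starting body condition relates to the diet.
The imbalance in starting body condition arose from how laboratory mice were allocated, not from anything the diet did; and starting body condition independently affects the outcome. The pooled gap is confounded — condition on starting body condition.
Adjusting over the population distribution of starting body condition: 0.613·(0.789−0.921) + 0.387·(0.260−0.481) = -0.166.

-0.17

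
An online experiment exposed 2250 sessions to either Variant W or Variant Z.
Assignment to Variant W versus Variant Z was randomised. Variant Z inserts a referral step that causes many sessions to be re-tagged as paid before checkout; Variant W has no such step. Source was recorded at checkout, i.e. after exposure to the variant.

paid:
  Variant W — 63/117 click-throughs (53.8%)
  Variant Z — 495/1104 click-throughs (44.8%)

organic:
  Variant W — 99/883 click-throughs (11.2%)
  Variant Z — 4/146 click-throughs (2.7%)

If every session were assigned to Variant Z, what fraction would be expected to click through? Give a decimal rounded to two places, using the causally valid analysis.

Traffic source is downstream of the variant. One should not condition on a consequence of treatment, so the overall rates are the right comparison.
So P(outcome | do(Variant Z)) is just the pooled rate for Variant Z: 499/1250 = 0.399.

0.40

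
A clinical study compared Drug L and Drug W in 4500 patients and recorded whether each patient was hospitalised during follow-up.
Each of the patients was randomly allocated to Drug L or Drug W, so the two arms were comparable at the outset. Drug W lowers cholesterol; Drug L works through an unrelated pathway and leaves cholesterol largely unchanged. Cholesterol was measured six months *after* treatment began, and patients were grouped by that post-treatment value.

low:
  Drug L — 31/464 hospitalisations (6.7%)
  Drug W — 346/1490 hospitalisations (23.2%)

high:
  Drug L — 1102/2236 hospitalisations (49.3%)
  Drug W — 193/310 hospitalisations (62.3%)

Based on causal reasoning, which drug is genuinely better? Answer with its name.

Drug W

The distribution of cholesterol is itself part of what the drug does — it is an intermediate outcome. Holding it fixed would remove that part of the effect; the total effect is the pooled difference.
Pooled: Drug L 42.0% vs Drug W 29.9%; Drug W is lower overall.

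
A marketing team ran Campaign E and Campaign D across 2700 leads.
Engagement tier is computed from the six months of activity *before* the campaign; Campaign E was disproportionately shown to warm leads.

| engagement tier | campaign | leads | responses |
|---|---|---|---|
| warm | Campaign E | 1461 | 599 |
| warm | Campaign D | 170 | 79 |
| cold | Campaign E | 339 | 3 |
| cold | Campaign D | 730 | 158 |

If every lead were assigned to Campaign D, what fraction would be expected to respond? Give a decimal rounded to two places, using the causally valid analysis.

Engagement tier differs across campaigns for reasons unrelated to any effect of the campaign itself, and it separately predicts the outcome — a classic confounder. We must compare within engagement tier levels.
Standardising Campaign D to the population engagement tier mix: 0.604·79/170 + 0.396·158/730 = 0.366.

0.37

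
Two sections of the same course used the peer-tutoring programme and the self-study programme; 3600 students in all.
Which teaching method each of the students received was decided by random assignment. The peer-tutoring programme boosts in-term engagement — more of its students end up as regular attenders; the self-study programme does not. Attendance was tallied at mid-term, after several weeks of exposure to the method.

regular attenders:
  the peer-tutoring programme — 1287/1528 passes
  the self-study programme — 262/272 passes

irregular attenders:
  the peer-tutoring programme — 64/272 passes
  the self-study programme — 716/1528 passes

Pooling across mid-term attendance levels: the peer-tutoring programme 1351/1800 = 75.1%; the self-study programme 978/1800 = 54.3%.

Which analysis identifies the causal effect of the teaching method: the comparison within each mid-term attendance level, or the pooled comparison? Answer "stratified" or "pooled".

pooled

The distribution of mid-term attendance is itself part of what the teaching method does — it is an intermediate outcome. Holding it fixed would remove that part of the effect; the total effect is the pooled difference.
Pooled: the peer-tutoring programme 75.1% vs the self-study programme 54.3%; the peer-tutoring programme is higher overall.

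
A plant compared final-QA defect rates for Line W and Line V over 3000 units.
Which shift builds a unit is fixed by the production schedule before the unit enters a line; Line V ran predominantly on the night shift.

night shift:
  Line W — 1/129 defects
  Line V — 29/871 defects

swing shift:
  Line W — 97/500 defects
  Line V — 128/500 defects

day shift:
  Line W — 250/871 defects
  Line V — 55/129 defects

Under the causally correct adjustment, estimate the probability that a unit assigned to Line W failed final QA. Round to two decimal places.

Since shift is a pre-existing factor (not a product of the line) and it affects the outcome on its own, it is a confounder. The stratified rates, not the pooled rate, identify the causal effect.
Standardising Line W to the population shift mix: 0.333·1/129 + 0.333·97/500 + 0.333·250/871 = 0.163.

0.16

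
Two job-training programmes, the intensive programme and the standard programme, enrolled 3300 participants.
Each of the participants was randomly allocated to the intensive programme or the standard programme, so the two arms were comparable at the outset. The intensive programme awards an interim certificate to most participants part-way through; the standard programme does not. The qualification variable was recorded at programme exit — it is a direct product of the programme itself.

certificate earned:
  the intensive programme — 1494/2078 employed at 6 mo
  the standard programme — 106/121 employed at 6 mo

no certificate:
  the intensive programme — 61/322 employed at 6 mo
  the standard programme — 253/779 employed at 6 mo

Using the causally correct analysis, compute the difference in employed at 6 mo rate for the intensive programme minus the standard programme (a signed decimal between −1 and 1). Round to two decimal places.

+0.25

The qualification attained during the programme-specific comparison favours the standard programme throughout, but the pooled figures favour the intensive programme. The question is whether to condition on qualification attained during the programme.
Stratifying would compare programmes among participants the programmes themselves sorted into qualification attained during the programme groups — a form of selection on an intermediate. The unconditioned pooled rates give the total causal effect.
The causal difference is the pooled difference: 0.648 − 0.399 = +0.249.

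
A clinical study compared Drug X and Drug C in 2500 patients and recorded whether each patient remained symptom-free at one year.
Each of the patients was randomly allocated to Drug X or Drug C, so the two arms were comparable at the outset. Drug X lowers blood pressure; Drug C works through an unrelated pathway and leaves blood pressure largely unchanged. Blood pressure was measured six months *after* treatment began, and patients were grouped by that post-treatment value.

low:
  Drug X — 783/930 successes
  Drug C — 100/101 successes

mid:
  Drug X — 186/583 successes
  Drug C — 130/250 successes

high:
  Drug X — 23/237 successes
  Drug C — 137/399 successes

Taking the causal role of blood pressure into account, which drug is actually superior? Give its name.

Drug X

Blood pressure is recorded after the drug and is itself shifted by it — it sits on the causal path from drug to outcome. Conditioning on a mediator would strip out part of the effect we want; the pooled comparison gives the total causal effect.
Pooled: Drug X 56.7% vs Drug C 48.9%; Drug X is higher overall.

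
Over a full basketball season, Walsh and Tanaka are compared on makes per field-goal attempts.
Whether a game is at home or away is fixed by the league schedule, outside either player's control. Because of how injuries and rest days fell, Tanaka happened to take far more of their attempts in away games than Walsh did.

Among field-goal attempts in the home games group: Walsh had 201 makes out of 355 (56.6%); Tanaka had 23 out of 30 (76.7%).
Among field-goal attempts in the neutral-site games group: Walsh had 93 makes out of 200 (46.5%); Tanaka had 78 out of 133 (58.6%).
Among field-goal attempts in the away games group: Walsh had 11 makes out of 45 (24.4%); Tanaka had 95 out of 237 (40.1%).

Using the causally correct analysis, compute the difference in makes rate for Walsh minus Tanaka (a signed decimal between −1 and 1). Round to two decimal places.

-0.16

The game venue-specific comparison favours Tanaka throughout, but the pooled figures favour Walsh. The question is whether to condition on game venue.
Nothing the player does changes game venue; the imbalance is an allocation artefact. With game venue also predicting the outcome, the pooled figure is confounded, and the within-stratum comparison is the causal one.
Adjusting over the population distribution of game venue: 0.385·(0.566−0.767) + 0.333·(0.465−0.586) + 0.282·(0.244−0.401) = -0.162.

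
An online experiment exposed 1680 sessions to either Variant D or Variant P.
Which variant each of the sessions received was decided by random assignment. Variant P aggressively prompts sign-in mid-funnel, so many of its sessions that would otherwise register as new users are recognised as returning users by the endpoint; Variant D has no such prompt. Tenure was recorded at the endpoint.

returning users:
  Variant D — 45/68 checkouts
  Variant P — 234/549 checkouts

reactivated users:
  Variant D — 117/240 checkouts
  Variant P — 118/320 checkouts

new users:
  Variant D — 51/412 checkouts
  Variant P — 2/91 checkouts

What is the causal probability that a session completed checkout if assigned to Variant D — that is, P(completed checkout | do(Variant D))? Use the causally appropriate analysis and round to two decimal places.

0.30

User tenure is recorded after the variant and is itself shifted by it — it sits on the causal path from variant to outcome. Conditioning on a mediator would strip out part of the effect we want; the pooled comparison gives the total causal effect.
So P(outcome | do(Variant D)) is just the pooled rate for Variant D: 213/720 = 0.296.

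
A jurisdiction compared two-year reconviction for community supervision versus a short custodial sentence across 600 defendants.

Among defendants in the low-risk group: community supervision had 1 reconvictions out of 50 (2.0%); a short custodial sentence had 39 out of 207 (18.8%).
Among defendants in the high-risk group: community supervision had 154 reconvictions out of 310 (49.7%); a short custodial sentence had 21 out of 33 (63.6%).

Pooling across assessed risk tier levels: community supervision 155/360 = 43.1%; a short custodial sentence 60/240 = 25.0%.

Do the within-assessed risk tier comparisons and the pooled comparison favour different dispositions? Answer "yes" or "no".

Within each assessed risk tier level (low-risk 2.0% vs 18.8%; high-risk 49.7% vs 63.6%), community supervision has the lower rate every time. Pooled: 43.1% vs 25.0% — a short custodial sentence has the lower rate overall. The two comparisons disagree.

yes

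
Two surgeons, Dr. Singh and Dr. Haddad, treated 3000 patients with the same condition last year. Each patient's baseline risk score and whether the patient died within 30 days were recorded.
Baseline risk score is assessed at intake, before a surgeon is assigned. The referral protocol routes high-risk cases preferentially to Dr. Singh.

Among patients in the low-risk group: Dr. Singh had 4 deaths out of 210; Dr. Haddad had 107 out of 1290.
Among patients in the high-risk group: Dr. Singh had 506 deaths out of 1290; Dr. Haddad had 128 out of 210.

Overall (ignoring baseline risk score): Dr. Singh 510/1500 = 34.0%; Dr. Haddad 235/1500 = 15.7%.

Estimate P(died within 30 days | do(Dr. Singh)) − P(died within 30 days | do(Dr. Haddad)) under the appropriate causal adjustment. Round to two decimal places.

-0.14

Baseline risk score satisfies the back-door criterion: it is not a descendant of the surgeon, and it blocks the spurious path from surgeon to outcome. Adjusting for it (i.e., using the within-baseline risk score rates) gives the causal effect.
Adjusting over the population distribution of baseline risk score: 0.500·(0.019−0.083) + 0.500·(0.392−0.610) = -0.141.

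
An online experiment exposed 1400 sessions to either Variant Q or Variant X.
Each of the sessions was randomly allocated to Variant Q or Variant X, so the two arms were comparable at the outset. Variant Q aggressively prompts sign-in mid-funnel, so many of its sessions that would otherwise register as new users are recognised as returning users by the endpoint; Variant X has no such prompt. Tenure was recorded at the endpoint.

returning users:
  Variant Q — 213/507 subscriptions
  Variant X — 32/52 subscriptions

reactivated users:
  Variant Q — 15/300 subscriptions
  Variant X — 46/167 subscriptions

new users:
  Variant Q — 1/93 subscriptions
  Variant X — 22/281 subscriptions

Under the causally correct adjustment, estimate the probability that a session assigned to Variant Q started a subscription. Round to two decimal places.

0.25

Within every user tenure level Variant X has the higher rate, yet pooled Variant Q does — Simpson's reversal.
User tenure is recorded after the variant and is itself shifted by it — it sits on the causal path from variant to outcome. Conditioning on a mediator would strip out part of the effect we want; the pooled comparison gives the total causal effect.
So P(outcome | do(Variant Q)) is just the pooled rate for Variant Q: 229/900 = 0.254.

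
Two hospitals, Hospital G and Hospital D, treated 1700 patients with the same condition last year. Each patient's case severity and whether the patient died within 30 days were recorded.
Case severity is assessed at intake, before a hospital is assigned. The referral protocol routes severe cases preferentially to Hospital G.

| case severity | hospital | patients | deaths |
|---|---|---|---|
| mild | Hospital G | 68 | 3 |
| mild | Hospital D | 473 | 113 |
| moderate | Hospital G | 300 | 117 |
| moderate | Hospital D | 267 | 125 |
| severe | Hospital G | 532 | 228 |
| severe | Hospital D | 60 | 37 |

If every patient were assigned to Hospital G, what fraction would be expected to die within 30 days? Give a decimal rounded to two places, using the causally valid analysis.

0.29

Nothing the hospital does changes case severity; the imbalance is an allocation artefact. With case severity also predicting the outcome, the pooled figure is confounded, and the within-stratum comparison is the causal one.
Standardising Hospital G to the population case severity mix: 0.318·3/68 + 0.334·117/300 + 0.348·228/532 = 0.293.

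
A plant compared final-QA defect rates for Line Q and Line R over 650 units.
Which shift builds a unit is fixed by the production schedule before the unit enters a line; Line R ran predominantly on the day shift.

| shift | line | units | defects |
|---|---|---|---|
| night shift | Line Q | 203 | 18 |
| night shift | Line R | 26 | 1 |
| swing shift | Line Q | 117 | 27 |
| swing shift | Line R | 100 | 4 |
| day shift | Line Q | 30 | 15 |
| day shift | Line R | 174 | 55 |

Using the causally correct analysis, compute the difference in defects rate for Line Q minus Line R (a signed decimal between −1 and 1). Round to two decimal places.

Line R is lower inside every shift stratum but Line Q is lower in aggregate. Whether to stratify depends on how shift relates to the line.
Shift differs across lines for reasons unrelated to any effect of the line itself, and it separately predicts the outcome — a classic confounder. We must compare within shift levels.
Adjusting over the population distribution of shift: 0.352·(0.089−0.038) + 0.334·(0.231−0.040) + 0.314·(0.500−0.316) = +0.139.

+0.14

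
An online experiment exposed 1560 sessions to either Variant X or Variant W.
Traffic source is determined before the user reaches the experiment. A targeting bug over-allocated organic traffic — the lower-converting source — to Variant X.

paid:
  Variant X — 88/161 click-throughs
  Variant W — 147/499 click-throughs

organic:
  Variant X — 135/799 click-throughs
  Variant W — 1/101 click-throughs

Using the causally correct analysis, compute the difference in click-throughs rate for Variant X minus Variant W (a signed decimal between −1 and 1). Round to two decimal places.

+0.20

Within every traffic source level Variant X has the higher rate, yet pooled Variant W does — Simpson's reversal.
Traffic source is set before the variant has any effect — it is not caused by the variant — and it independently drives the outcome. That makes it a confounder, so the causal comparison is within traffic source levels.
Adjusting over the population distribution of traffic source: 0.423·(0.547−0.295) + 0.577·(0.169−0.010) = +0.198.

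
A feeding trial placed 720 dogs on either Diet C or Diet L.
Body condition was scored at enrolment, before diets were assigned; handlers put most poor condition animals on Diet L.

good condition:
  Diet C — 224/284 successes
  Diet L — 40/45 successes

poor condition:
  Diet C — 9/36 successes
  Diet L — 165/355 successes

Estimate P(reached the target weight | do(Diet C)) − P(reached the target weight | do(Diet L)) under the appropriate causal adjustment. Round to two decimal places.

-0.16

Here starting body condition is a common cause — it drives both which diet a case falls under and the outcome. The crude comparison mixes populations; the stratum-specific rates are the causally relevant ones.
Adjusting over the population distribution of starting body condition: 0.457·(0.789−0.889) + 0.543·(0.250−0.465) = -0.162.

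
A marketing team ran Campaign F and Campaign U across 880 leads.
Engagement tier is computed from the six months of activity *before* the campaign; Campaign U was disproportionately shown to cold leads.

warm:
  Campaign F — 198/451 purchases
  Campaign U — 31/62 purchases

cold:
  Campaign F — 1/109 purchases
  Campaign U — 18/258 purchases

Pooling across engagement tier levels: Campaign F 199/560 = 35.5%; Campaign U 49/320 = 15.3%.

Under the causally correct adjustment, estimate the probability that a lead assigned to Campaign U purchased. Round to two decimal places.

The imbalance in engagement tier arose from how leads were allocated, not from anything the campaign did; and engagement tier independently affects the outcome. The pooled gap is confounded — condition on engagement tier.
Standardising Campaign U to the population engagement tier mix: 0.583·31/62 + 0.417·18/258 = 0.321.

0.32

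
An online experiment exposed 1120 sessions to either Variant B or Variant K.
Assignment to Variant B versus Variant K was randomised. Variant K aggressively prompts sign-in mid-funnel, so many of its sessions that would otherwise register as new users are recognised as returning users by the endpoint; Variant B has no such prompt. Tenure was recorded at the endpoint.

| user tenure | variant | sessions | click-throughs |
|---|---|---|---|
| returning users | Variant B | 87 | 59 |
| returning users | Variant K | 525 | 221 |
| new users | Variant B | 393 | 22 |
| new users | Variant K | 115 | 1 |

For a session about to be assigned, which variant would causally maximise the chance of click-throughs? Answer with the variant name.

The distribution of user tenure is itself part of what the variant does — it is an intermediate outcome. Holding it fixed would remove that part of the effect; the total effect is the pooled difference.
Pooled: Variant B 16.9% vs Variant K 34.7%; Variant K is higher overall.

Variant K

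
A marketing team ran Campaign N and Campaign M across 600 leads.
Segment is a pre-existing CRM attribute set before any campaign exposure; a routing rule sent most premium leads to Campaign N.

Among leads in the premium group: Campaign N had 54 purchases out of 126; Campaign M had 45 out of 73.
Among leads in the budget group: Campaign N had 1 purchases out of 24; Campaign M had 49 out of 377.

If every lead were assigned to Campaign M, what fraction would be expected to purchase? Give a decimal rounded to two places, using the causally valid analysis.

0.29

Within every customer segment level Campaign M has the higher rate, yet pooled Campaign N does — Simpson's reversal.
Customer segment differs across campaigns for reasons unrelated to any effect of the campaign itself, and it separately predicts the outcome — a classic confounder. We must compare within customer segment levels.
Standardising Campaign M to the population customer segment mix: 0.332·45/73 + 0.668·49/377 = 0.291.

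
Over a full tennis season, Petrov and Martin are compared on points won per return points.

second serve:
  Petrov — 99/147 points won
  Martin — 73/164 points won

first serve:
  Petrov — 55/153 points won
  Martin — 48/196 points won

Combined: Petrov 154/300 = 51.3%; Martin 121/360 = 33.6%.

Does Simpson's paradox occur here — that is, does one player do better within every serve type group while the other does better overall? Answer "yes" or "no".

Within each serve type level (second serve 67.3% vs 44.5%; first serve 35.9% vs 24.5%), Petrov has the higher rate every time. Pooled: 51.3% vs 33.6% — Petrov has the higher rate overall. They agree.

no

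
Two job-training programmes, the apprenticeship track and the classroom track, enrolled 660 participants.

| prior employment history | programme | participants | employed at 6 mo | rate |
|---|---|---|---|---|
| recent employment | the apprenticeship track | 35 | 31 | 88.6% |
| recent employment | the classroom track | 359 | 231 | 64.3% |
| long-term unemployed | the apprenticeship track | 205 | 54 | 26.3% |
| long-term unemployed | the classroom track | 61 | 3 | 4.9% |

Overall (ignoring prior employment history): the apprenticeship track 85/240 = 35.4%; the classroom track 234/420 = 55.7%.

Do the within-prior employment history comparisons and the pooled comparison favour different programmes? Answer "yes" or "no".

yes

Within each prior employment history level (recent employment 88.6% vs 64.3%; long-term unemployed 26.3% vs 4.9%), the apprenticeship track has the higher rate every time. Pooled: 35.4% vs 55.7% — the classroom track has the higher rate overall. The two comparisons disagree.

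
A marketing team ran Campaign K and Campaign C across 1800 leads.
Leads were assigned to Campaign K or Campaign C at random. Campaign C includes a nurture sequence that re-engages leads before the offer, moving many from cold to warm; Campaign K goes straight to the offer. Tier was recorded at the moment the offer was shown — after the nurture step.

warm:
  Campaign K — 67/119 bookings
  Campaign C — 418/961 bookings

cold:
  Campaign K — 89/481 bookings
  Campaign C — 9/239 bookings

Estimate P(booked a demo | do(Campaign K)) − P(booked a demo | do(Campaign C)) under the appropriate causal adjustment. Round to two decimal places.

-0.10

The engagement tier-specific comparison favours Campaign K throughout, but the pooled figures favour Campaign C. The question is whether to condition on engagement tier.
Engagement tier lies on the pathway campaign → engagement tier → outcome, so adjusting for it blocks the indirect effect. For the total causal effect of campaign, use the unadjusted pooled rates.
The causal difference is the pooled difference: 0.260 − 0.356 = -0.096.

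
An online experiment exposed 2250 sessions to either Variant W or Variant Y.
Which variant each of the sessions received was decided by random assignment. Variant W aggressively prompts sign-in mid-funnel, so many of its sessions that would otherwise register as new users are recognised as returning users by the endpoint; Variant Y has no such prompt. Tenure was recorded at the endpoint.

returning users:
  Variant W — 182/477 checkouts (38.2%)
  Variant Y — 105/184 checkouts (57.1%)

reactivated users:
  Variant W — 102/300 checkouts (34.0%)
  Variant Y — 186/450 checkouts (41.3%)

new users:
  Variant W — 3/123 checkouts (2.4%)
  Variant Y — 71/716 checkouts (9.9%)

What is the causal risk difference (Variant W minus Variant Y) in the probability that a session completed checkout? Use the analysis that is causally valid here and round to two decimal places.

Within every user tenure level Variant Y has the higher rate, yet pooled Variant W does — Simpson's reversal.
The distribution of user tenure is itself part of what the variant does — it is an intermediate outcome. Holding it fixed would remove that part of the effect; the total effect is the pooled difference.
The causal difference is the pooled difference: 0.319 − 0.268 = +0.051.

+0.05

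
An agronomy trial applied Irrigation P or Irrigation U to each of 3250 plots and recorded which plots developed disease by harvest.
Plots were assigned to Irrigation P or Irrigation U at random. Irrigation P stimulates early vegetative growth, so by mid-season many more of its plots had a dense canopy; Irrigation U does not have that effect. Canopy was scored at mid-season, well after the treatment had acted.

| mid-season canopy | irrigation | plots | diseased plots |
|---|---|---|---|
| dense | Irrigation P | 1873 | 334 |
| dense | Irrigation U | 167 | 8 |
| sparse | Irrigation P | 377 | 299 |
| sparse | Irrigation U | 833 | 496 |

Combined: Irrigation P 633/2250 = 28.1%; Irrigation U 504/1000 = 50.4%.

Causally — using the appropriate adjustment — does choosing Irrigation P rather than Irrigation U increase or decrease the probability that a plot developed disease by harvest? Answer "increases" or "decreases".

The distribution of mid-season canopy is itself part of what the irrigation does — it is an intermediate outcome. Holding it fixed would remove that part of the effect; the total effect is the pooled difference.
Pooled: Irrigation P 28.1% vs Irrigation U 50.4%; Irrigation P is lower overall.

decreases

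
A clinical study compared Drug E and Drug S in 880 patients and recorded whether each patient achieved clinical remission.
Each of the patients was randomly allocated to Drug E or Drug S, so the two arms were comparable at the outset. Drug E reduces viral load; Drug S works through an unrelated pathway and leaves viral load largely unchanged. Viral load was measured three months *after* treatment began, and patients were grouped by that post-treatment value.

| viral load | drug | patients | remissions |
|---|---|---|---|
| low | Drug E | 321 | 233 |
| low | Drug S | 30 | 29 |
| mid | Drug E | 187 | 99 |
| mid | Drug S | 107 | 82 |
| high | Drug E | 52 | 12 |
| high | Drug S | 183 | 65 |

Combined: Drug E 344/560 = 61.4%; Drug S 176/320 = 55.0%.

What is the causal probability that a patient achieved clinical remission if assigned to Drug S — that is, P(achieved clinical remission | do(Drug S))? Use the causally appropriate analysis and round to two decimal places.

0.55

Viral load lies on the pathway drug → viral load → outcome, so adjusting for it blocks the indirect effect. For the total causal effect of drug, use the unadjusted pooled rates.
So P(outcome | do(Drug S)) is just the pooled rate for Drug S: 176/320 = 0.550.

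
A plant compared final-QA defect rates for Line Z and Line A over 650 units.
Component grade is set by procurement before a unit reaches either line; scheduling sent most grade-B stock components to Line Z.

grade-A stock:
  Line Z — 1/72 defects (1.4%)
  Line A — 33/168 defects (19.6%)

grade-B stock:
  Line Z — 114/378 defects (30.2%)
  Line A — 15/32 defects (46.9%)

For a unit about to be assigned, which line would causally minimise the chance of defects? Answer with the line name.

Within every component grade level Line Z has the lower rate, yet pooled Line A does — Simpson's reversal.
Since component grade is a pre-existing factor (not a product of the line) and it affects the outcome on its own, it is a confounder. The stratified rates, not the pooled rate, identify the causal effect.
Within each level — grade-A stock: 1.4% vs 19.6%; grade-B stock: 30.2% vs 46.9% — Line Z is lower every time.

Line Z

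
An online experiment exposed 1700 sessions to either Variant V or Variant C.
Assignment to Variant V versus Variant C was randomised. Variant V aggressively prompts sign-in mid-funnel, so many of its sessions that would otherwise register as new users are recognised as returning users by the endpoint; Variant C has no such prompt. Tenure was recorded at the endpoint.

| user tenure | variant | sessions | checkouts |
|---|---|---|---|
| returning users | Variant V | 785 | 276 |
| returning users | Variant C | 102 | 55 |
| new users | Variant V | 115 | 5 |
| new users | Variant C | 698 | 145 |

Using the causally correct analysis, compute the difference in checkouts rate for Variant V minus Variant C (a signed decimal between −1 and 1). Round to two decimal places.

Within every user tenure level Variant C has the higher rate, yet pooled Variant V does — Simpson's reversal.
User tenure lies on the pathway variant → user tenure → outcome, so adjusting for it blocks the indirect effect. For the total causal effect of variant, use the unadjusted pooled rates.
The causal difference is the pooled difference: 0.312 − 0.250 = +0.062.

+0.06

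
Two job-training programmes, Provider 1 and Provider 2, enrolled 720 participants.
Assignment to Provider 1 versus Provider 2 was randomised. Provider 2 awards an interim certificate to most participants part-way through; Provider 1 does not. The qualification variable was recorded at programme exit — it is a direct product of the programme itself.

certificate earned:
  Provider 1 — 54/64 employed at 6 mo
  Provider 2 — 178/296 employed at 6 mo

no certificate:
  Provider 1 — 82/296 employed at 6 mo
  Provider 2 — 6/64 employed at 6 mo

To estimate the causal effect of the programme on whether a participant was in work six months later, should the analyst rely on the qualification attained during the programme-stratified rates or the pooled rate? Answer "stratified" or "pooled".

pooled

Stratifying would compare programmes among participants the programmes themselves sorted into qualification attained during the programme groups — a form of selection on an intermediate. The unconditioned pooled rates give the total causal effect.
Pooled: Provider 1 37.8% vs Provider 2 51.1%; Provider 2 is higher overall.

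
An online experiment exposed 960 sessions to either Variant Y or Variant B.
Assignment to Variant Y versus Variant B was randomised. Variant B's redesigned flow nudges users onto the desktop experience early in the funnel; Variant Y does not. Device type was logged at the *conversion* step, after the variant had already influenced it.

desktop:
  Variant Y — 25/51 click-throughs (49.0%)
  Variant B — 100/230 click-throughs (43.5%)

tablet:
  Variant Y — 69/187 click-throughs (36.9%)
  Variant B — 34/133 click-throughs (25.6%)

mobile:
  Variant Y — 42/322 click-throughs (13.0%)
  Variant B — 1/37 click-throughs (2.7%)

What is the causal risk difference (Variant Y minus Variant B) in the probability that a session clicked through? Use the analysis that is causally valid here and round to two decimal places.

Device type here is a post-treatment variable shaped by the variant; conditioning on it would introduce bias rather than remove it. The overall comparison is the causal one.
The causal difference is the pooled difference: 0.243 − 0.338 = -0.095.

-0.09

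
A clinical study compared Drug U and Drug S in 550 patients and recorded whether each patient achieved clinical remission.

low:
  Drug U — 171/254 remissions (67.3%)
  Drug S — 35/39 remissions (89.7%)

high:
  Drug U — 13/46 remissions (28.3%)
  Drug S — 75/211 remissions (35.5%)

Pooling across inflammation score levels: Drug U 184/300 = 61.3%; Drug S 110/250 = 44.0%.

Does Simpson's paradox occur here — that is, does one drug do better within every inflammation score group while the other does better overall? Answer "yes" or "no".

Within each inflammation score level (low 67.3% vs 89.7%; high 28.3% vs 35.5%), Drug S has the higher rate every time. Pooled: 61.3% vs 44.0% — Drug U has the higher rate overall. The two comparisons disagree.

yes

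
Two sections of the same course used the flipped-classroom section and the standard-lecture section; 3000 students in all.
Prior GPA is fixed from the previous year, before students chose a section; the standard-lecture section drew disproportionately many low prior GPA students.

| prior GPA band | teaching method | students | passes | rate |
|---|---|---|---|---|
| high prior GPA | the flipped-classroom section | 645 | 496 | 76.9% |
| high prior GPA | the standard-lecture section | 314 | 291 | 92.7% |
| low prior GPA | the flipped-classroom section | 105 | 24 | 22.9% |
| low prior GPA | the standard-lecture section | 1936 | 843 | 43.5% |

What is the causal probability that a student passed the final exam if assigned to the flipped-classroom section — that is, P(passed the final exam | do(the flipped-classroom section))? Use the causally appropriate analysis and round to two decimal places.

The stratified and pooled comparisons disagree (the standard-lecture section wins within each prior GPA band; the flipped-classroom section wins overall), so the answer turns on the causal role of prior GPA band.
Prior GPA band differs across teaching methods for reasons unrelated to any effect of the teaching method itself, and it separately predicts the outcome — a classic confounder. We must compare within prior GPA band levels.
Standardising the flipped-classroom section to the population prior GPA band mix: 0.320·496/645 + 0.680·24/105 = 0.401.

0.40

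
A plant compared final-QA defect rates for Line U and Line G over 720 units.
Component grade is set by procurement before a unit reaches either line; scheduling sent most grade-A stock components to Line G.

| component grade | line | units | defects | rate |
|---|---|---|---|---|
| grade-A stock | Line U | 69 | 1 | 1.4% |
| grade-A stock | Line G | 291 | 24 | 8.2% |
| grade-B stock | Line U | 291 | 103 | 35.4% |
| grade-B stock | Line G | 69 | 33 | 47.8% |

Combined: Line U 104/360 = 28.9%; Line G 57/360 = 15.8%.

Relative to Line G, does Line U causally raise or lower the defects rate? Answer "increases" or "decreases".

decreases

The stratified and pooled comparisons disagree (Line U wins within each component grade; Line G wins overall), so the answer turns on the causal role of component grade.
Component grade satisfies the back-door criterion: it is not a descendant of the line, and it blocks the spurious path from line to outcome. Adjusting for it (i.e., using the within-component grade rates) gives the causal effect.
Within each level — grade-A stock: 1.4% vs 8.2%; grade-B stock: 35.4% vs 47.8% — Line U is lower every time.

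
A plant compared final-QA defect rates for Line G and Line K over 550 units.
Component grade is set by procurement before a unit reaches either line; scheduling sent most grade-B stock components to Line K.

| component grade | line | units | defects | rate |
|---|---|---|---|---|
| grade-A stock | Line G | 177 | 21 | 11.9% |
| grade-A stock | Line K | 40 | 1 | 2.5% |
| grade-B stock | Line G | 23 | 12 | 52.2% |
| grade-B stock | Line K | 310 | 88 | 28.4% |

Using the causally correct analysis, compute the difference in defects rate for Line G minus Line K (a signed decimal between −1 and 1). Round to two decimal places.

+0.18

Within every component grade level Line K has the lower rate, yet pooled Line G does — Simpson's reversal.
The imbalance in component grade arose from how units were allocated, not from anything the line did; and component grade independently affects the outcome. The pooled gap is confounded — condition on component grade.
Adjusting over the population distribution of component grade: 0.395·(0.119−0.025) + 0.605·(0.522−0.284) = +0.181.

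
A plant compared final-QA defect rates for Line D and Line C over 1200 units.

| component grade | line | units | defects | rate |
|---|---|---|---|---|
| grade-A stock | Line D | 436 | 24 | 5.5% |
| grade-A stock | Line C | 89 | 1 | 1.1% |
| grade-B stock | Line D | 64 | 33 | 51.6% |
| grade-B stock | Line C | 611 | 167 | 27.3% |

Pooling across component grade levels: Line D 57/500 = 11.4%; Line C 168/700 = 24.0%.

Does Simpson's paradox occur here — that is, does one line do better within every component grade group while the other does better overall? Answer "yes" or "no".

Within each component grade level (grade-A stock 5.5% vs 1.1%; grade-B stock 51.6% vs 27.3%), Line C has the lower rate every time. Pooled: 11.4% vs 24.0% — Line D has the lower rate overall. The two comparisons disagree.

yes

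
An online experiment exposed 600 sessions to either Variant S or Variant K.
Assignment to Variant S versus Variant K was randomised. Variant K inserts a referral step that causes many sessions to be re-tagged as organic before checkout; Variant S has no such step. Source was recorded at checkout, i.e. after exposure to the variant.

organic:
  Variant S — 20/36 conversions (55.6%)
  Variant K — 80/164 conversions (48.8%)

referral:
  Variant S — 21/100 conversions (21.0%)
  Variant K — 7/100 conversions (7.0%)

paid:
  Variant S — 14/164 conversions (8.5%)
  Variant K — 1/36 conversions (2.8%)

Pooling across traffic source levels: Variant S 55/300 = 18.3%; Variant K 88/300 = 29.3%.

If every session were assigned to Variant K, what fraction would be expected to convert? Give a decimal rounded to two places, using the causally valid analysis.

0.29

Traffic source is downstream of the variant. One should not condition on a consequence of treatment, so the overall rates are the right comparison.
So P(outcome | do(Variant K)) is just the pooled rate for Variant K: 88/300 = 0.293.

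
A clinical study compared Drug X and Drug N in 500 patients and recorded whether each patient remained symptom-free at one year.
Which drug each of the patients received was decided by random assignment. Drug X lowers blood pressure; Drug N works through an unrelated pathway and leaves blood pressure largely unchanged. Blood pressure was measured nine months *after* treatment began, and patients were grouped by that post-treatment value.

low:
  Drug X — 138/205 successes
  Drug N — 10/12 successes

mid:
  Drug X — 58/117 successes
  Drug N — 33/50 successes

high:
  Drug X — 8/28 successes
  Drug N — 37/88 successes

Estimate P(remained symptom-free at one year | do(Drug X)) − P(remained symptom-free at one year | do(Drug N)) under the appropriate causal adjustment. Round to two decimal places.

The stratified and pooled comparisons disagree (Drug N wins within each blood pressure; Drug X wins overall), so the answer turns on the causal role of blood pressure.
Blood pressure lies on the pathway drug → blood pressure → outcome, so adjusting for it blocks the indirect effect. For the total causal effect of drug, use the unadjusted pooled rates.
The causal difference is the pooled difference: 0.583 − 0.533 = +0.050.

+0.05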